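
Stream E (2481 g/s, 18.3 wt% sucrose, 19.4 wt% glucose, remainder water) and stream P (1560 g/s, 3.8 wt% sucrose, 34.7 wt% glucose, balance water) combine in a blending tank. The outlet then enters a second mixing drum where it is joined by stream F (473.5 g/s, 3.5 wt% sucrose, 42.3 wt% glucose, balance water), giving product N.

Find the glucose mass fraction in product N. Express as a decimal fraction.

Overall, product flow = 4514.5 g/s.
glucose in = 2481×0.194 + 1560×0.347 + 473.5×0.423 = 1222.9 g/s.
glucose fraction in N = 0.271.

0.271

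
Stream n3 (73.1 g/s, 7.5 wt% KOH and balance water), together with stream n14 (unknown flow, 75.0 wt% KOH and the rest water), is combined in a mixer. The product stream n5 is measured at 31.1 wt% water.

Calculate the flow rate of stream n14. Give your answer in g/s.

735.8 g/s

Let n14 be the unknown flow. Total out = 73.1 + n14.
water balance: 67.617 + 0.250·n14 = 0.311·(73.1 + n14)
(0.250 − 0.311)·n14 = 0.311×73.1 − 67.617 = -44.883
n14 = -44.883 / -0.061 = 735.79 g/s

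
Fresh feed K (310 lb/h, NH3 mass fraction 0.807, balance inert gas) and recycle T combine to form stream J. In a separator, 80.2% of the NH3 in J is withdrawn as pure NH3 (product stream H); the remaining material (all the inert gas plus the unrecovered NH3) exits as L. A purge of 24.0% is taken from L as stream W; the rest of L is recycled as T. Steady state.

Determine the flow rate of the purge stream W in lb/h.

73.82 lb/h

inert gas enters only via K and leaves only via the purge: 310×0.193 = 0.240×(inert gas in L), and the separator passes all inert gas, so inert gas in J = inert gas in L = 249.29 lb/h.
NH3 in J: m_A = 310×0.807 + (1−0.240)·(1−0.802)·m_A, so m_A = 250.17/0.8495 = 294.48 lb/h.
L = (1−0.802)×294.48 + 249.29 = 307.6 lb/h.
Purge W = 0.240×307.6 = 73.824 lb/h.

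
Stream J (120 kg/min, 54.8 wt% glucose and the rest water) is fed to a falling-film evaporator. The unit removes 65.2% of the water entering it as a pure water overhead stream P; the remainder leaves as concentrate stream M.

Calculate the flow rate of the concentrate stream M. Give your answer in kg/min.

84.64 kg/min

water entering = 120×0.452 = 54.24 kg/min; overhead removed = 0.652×54.24 = 35.364 kg/min.
Concentrate = 120 − 35.364 = 84.636 kg/min.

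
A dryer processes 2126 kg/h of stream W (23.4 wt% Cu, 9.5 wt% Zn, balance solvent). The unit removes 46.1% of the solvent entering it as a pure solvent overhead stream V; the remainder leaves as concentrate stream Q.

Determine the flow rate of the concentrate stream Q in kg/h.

solvent entering = 2126×0.671 = 1426.5 kg/h; overhead removed = 0.461×1426.5 = 657.64 kg/h.
Concentrate = 2126 − 657.64 = 1468.4 kg/h.

1468 kg/h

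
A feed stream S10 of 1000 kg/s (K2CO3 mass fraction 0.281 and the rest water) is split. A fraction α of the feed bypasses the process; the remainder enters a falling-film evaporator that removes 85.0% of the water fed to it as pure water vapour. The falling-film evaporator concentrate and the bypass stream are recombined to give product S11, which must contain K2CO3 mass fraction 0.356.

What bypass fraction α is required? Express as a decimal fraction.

All 1000×0.281 = 281 kg/s of K2CO3 reaches S11, so S11 = 281/0.356 = 789.33 kg/s and vapour = 210.67 kg/s.
The evaporator receives (1−α)·1000 of feed at 0.719 water and removes 0.850 of that water:
0.850×0.719×(1−α)×1000 = 210.67
(1−α) = 210.67/611.15 = 0.3447;  α = 0.6553.

0.655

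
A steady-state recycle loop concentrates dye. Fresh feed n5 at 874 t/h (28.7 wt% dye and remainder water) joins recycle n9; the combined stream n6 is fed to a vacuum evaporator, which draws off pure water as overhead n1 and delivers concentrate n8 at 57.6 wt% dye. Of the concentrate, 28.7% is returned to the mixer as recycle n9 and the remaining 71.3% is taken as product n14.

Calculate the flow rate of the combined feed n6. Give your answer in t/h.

Overall dye balance (none leaves overhead): dye in fresh feed = dye in product, i.e. 874×0.287 = (1−0.287)·n8·0.576.
n8 = 250.84/(0.576×0.713) = 610.78 t/h.
Recycle n9 = 0.287×610.78 = 175.29 t/h.
Combined feed n6 = 874 + 175.29 = 1049.3 t/h.

1049 t/h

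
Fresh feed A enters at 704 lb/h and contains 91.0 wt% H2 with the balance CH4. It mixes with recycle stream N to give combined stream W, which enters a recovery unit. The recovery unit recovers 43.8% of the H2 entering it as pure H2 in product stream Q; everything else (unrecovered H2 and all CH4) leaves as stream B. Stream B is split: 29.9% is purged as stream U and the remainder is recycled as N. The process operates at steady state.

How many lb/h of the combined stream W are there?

1269 lb/h

CH4 enters only via A and leaves only via the purge: 704×0.090 = 0.299×(CH4 in B), and the recovery unit passes all CH4, so CH4 in W = CH4 in B = 211.91 lb/h.
H2 in W: m_A = 704×0.910 + (1−0.299)·(1−0.438)·m_A, so m_A = 640.64/0.6060 = 1057.1 lb/h.
W = 1057.1 + 211.91 = 1269 lb/h.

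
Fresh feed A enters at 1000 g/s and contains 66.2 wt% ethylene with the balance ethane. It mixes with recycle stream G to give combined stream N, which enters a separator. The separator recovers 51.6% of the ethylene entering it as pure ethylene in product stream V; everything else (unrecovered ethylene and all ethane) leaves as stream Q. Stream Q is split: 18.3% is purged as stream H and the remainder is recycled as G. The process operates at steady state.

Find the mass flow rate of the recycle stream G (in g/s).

1942 g/s

ethane enters only via A and leaves only via the purge: 1000×0.338 = 0.183×(ethane in Q), and the separator passes all ethane, so ethane in N = ethane in Q = 1847 g/s.
ethylene in N: m_A = 1000×0.662 + (1−0.183)·(1−0.516)·m_A, so m_A = 662/0.6046 = 1095 g/s.
Q = (1−0.516)×1095 + 1847 = 2377 g/s.
Recycle G = (1−0.183)×2377 = 1942 g/s.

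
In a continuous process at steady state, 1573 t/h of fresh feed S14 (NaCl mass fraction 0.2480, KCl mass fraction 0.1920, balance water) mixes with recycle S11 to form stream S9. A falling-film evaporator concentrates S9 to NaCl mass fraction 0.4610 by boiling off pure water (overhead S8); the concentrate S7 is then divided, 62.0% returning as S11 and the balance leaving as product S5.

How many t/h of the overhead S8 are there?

Overall NaCl balance (none leaves overhead): NaCl in fresh feed = NaCl in product, i.e. 1573×0.248 = (1−0.620)·S7·0.461.
S7 = 390.1/(0.461×0.380) = 2226.9 t/h.
Recycle S11 = 0.620×2226.9 = 1380.7 t/h.
Combined feed S9 = 1573 + 1380.7 = 2953.7 t/h.
Overhead S8 = S9 − S7 = 2953.7 − 2226.9 = 726.79 t/h.

726.8 t/h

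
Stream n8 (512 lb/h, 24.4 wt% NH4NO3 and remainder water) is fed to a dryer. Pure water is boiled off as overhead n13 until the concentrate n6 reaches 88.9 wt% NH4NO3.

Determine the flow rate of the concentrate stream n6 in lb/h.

140.5 lb/h

NH4NO3 is conserved: 512×0.244 = 124.93 lb/h all reports to the concentrate.
Concentrate = 124.93/(target fraction) = 140.53 lb/h.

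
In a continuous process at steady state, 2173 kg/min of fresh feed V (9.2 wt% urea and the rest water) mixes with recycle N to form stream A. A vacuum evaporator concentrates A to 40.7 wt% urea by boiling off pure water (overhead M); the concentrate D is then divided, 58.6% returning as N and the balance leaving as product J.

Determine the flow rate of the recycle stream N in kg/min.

Overall urea balance (none leaves overhead): urea in fresh feed = urea in product, i.e. 2173×0.092 = (1−0.586)·D·0.407.
D = 199.92/(0.407×0.414) = 1186.5 kg/min.
Recycle N = 0.586×1186.5 = 695.27 kg/min.

695.3 kg/min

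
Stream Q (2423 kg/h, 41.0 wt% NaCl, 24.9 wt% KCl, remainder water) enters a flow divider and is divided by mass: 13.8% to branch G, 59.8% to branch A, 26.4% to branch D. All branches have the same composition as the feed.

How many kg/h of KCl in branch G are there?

83.26 kg/h

Branch G total = 0.138×2423 = 334.37 kg/h.
KCl in G = 0.249×334.37 = 83.259 kg/h.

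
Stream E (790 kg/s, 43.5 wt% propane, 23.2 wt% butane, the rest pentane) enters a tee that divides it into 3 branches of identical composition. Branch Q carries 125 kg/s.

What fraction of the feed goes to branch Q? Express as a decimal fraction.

0.158

Fraction to Q = 125/790 = 0.1582.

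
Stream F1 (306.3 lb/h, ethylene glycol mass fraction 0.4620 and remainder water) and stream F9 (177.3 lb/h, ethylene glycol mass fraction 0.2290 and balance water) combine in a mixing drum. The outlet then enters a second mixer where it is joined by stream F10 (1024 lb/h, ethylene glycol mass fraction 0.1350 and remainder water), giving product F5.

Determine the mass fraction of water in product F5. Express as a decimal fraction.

Overall, product flow = 1507.6 lb/h.
water in = 306.3×0.538 + 177.3×0.771 + 1024×0.865 = 1187.2 lb/h.
water fraction in F5 = 0.7875.

0.7875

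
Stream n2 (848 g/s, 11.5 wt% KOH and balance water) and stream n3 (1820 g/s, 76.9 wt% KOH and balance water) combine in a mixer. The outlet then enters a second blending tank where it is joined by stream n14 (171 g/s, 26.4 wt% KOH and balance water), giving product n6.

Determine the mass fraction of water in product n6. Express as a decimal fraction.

0.4568

Overall, product flow = 2839 g/s.
water in = 848×0.885 + 1820×0.231 + 171×0.736 = 1296.8 g/s.
water fraction in n6 = 0.4568.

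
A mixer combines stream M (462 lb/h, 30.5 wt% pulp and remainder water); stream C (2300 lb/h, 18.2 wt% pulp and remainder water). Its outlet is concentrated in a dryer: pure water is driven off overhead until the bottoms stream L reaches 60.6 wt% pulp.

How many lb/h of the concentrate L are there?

pulp entering = 462×0.305 + 2300×0.182 = 559.51 lb/h.
All pulp reports to L, so L = 559.51/0.606 = 923.28 lb/h.

923.3 lb/h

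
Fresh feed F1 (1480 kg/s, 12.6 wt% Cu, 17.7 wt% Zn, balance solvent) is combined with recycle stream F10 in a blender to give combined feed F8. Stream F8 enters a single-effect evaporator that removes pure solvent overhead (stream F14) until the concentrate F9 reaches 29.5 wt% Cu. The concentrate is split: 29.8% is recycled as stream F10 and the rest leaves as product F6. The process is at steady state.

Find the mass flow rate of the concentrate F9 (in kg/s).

900.5 kg/s

Overall Cu balance (none leaves overhead): Cu in fresh feed = Cu in product, i.e. 1480×0.126 = (1−0.298)·F9·0.295.
F9 = 186.48/(0.295×0.702) = 900.48 kg/s.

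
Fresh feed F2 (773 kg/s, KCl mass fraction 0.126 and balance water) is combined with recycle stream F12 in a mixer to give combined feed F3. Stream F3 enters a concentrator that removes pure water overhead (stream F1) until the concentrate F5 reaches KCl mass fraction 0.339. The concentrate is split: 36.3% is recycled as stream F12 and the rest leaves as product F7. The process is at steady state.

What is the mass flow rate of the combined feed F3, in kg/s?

Overall KCl balance (none leaves overhead): KCl in fresh feed = KCl in product, i.e. 773×0.126 = (1−0.363)·F5·0.339.
F5 = 97.398/(0.339×0.637) = 451.04 kg/s.
Recycle F12 = 0.363×451.04 = 163.73 kg/s.
Combined feed F3 = 773 + 163.73 = 936.73 kg/s.

936.7 kg/s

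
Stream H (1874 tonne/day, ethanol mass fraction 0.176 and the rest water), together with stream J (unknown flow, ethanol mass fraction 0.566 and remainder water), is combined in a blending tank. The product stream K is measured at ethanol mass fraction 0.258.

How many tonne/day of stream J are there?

498.9 tonne/day

Let J be the unknown flow. Total out = 1874 + J.
ethanol balance: 329.82 + 0.566·J = 0.258·(1874 + J)
(0.566 − 0.258)·J = 0.258×1874 − 329.82 = 153.67
J = 153.67 / 0.308 = 498.92 tonne/day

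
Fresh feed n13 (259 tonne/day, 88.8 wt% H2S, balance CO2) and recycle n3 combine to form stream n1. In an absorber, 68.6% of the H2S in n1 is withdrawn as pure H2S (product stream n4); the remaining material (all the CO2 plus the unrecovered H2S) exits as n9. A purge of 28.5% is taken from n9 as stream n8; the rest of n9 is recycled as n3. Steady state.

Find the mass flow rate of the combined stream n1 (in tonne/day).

398.4 tonne/day

CO2 enters only via n13 and leaves only via the purge: 259×0.112 = 0.285×(CO2 in n9), and the absorber passes all CO2, so CO2 in n1 = CO2 in n9 = 101.78 tonne/day.
H2S in n1: m_A = 259×0.888 + (1−0.285)·(1−0.686)·m_A, so m_A = 229.99/0.7755 = 296.58 tonne/day.
n1 = 296.58 + 101.78 = 398.36 tonne/day.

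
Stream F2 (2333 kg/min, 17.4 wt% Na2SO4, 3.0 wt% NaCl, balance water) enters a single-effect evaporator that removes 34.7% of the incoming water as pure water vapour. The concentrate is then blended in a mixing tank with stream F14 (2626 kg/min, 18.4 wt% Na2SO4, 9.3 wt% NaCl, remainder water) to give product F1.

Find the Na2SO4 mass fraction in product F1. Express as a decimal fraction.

0.206

Vapour removed = 0.347×0.796×2333 = 644.4 kg/min; concentrate = 1688.6 kg/min.
Na2SO4 reaching the mixer = 405.94 (from concentrate) + 2626×0.184 = 889.13 kg/min.
Product flow = 1688.6 + 2626 = 4314.6 kg/min; Na2SO4 fraction = 0.206.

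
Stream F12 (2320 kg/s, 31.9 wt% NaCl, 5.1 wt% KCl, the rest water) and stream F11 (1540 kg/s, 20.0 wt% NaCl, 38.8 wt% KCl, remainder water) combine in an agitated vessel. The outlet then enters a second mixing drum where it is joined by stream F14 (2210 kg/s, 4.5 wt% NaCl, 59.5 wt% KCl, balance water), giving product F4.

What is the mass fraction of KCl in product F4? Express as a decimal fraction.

0.335

Overall, product flow = 6070 kg/s.
KCl in = 2320×0.051 + 1540×0.388 + 2210×0.595 = 2030.8 kg/s.
KCl fraction in F4 = 0.335.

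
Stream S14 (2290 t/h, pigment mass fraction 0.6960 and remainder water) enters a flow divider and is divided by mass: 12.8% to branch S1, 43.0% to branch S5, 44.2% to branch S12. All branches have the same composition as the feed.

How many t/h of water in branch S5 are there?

Branch S5 total = 0.430×2290 = 984.7 t/h.
water in S5 = 0.304×984.7 = 299.35 t/h.

299.3 t/h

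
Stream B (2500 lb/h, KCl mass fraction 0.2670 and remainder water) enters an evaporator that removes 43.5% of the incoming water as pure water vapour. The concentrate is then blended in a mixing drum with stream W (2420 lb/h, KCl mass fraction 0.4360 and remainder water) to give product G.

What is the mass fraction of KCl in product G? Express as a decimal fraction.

Vapour removed = 0.435×0.733×2500 = 797.14 lb/h; concentrate = 1702.9 lb/h.
KCl reaching the mixer = 667.5 (from concentrate) + 2420×0.436 = 1722.6 lb/h.
Product flow = 1702.9 + 2420 = 4122.9 lb/h; KCl fraction = 0.4178.

0.4178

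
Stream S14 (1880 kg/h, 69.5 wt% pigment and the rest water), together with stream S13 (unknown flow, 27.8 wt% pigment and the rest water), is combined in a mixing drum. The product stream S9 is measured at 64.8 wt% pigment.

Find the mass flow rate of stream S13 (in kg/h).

238.8 kg/h

Let S13 be the unknown flow. Total out = 1880 + S13.
pigment balance: 1306.6 + 0.278·S13 = 0.648·(1880 + S13)
(0.278 − 0.648)·S13 = 0.648×1880 − 1306.6 = -88.36
S13 = -88.36 / -0.370 = 238.81 kg/h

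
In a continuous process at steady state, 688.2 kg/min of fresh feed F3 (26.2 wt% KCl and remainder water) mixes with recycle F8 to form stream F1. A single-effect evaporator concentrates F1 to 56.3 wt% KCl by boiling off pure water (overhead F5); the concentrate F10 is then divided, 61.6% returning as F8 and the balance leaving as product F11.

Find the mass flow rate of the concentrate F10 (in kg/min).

Overall KCl balance (none leaves overhead): KCl in fresh feed = KCl in product, i.e. 688.2×0.262 = (1−0.616)·F10·0.563.
F10 = 180.31/(0.563×0.384) = 834.02 kg/min.

834 kg/min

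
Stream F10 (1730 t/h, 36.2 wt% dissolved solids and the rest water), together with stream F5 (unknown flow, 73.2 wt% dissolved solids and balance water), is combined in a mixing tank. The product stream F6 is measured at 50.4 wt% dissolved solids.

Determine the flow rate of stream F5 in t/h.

Let F5 be the unknown flow. Total out = 1730 + F5.
dissolved solids balance: 626.26 + 0.732·F5 = 0.504·(1730 + F5)
(0.732 − 0.504)·F5 = 0.504×1730 − 626.26 = 245.66
F5 = 245.66 / 0.228 = 1077.5 t/h

1077 t/h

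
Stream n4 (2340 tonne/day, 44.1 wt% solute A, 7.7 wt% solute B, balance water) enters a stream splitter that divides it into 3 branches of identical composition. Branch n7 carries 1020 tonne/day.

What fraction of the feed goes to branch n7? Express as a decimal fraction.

0.436

Fraction to n7 = 1020/2340 = 0.4359.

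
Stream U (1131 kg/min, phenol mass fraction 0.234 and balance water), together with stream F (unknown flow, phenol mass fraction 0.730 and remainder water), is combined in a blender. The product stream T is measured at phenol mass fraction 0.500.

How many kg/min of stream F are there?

1308 kg/min

Let F be the unknown flow. Total out = 1131 + F.
phenol balance: 264.65 + 0.730·F = 0.500·(1131 + F)
(0.730 − 0.500)·F = 0.500×1131 − 264.65 = 300.85
F = 300.85 / 0.230 = 1308 kg/min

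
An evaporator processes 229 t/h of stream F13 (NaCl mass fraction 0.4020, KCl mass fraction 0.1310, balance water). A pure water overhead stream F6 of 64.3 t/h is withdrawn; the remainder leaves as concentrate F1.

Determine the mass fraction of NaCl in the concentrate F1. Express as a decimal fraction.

0.5589

NaCl is not removed: 229×0.402 = 92.058 t/h of NaCl enters F1.
Concentrate = 229 − 64.3 = 164.7 t/h.
Mass fraction = 92.058/164.7 = 0.5589.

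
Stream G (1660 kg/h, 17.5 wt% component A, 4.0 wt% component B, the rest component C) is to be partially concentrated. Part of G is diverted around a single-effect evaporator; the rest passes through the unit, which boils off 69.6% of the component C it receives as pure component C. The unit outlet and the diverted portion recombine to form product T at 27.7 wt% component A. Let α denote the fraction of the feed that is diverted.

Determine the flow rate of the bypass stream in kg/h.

541.2 kg/h

All 1660×0.175 = 290.5 kg/h of component A reaches T, so T = 290.5/0.277 = 1048.7 kg/h and vapour = 611.26 kg/h.
The evaporator receives (1−α)·1660 of feed at 0.785 component C and removes 0.696 of that component C:
0.696×0.785×(1−α)×1660 = 611.26
(1−α) = 611.26/906.96 = 0.6740;  α = 0.3260.
Bypass flow = 0.3260×1660 = 541.21 kg/h.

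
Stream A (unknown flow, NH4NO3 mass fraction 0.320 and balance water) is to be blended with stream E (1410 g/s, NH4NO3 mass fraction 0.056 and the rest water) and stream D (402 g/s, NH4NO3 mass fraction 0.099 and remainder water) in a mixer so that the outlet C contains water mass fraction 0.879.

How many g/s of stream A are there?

Let A be the unknown flow. Total out = 1812 + A.
water balance: 1693.2 + 0.680·A = 0.879·(1812 + A)
(0.680 − 0.879)·A = 0.879×1812 − 1693.2 = -100.49
A = -100.49 / -0.199 = 504.99 g/s

505 g/s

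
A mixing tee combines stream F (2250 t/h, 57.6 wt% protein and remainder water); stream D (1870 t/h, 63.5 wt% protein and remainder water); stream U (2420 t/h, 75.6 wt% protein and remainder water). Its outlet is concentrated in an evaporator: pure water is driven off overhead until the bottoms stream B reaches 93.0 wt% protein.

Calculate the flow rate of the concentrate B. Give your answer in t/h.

4638 t/h

protein entering = 2250×0.576 + 1870×0.635 + 2420×0.756 = 4313 t/h.
All protein reports to B, so B = 4313/0.930 = 4637.6 t/h.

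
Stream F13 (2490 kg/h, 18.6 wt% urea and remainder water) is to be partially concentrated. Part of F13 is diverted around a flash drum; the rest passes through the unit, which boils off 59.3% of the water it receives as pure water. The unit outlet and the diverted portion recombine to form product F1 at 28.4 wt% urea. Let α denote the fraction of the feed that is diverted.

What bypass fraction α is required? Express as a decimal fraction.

0.285

All 2490×0.186 = 463.14 kg/h of urea reaches F1, so F1 = 463.14/0.284 = 1630.8 kg/h and vapour = 859.23 kg/h.
The evaporator receives (1−α)·2490 of feed at 0.814 water and removes 0.593 of that water:
0.593×0.814×(1−α)×2490 = 859.23
(1−α) = 859.23/1201.9 = 0.7149;  α = 0.2851.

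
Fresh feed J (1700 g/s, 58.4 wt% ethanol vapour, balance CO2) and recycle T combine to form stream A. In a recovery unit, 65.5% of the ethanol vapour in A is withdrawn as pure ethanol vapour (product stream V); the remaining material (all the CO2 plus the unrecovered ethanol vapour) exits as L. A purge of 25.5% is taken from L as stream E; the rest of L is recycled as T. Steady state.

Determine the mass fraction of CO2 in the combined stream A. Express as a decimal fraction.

0.675

CO2 enters only via J and leaves only via the purge: 1700×0.416 = 0.255×(CO2 in L), and the recovery unit passes all CO2, so CO2 in A = CO2 in L = 2773.3 g/s.
ethanol vapour in A: m_A = 1700×0.584 + (1−0.255)·(1−0.655)·m_A, so m_A = 992.8/0.7430 = 1336.2 g/s.
A = 1336.2 + 2773.3 = 4109.6 g/s.
CO2 fraction in A = 2773.3/4109.6 = 0.675.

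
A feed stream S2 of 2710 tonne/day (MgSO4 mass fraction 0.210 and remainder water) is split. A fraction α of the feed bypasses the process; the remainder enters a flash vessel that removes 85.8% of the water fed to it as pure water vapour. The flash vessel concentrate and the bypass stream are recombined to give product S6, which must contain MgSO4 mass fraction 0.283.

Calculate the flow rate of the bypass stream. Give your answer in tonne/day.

1679 tonne/day

All 2710×0.210 = 569.1 tonne/day of MgSO4 reaches S6, so S6 = 569.1/0.283 = 2011 tonne/day and vapour = 699.05 tonne/day.
The evaporator receives (1−α)·2710 of feed at 0.790 water and removes 0.858 of that water:
0.858×0.790×(1−α)×2710 = 699.05
(1−α) = 699.05/1836.9 = 0.3806;  α = 0.6194.
Bypass flow = 0.6194×2710 = 1678.7 tonne/day.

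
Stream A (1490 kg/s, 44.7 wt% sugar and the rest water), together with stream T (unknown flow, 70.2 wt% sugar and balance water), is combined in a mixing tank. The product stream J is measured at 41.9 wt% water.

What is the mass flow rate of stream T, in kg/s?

Let T be the unknown flow. Total out = 1490 + T.
water balance: 823.97 + 0.298·T = 0.419·(1490 + T)
(0.298 − 0.419)·T = 0.419×1490 − 823.97 = -199.66
T = -199.66 / -0.121 = 1650.1 kg/s

1650 kg/s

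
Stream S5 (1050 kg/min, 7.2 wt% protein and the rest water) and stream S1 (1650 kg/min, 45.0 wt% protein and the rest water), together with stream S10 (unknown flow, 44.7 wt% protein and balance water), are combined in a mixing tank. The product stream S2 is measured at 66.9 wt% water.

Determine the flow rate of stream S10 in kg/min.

Let S10 be the unknown flow. Total out = 2700 + S10.
water balance: 1881.9 + 0.553·S10 = 0.669·(2700 + S10)
(0.553 − 0.669)·S10 = 0.669×2700 − 1881.9 = -75.6
S10 = -75.6 / -0.116 = 651.72 kg/min

651.7 kg/min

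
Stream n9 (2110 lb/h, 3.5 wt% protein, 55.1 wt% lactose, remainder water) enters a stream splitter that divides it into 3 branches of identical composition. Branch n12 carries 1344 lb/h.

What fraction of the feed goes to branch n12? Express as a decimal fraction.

Fraction to n12 = 1344/2110 = 0.6370.

0.637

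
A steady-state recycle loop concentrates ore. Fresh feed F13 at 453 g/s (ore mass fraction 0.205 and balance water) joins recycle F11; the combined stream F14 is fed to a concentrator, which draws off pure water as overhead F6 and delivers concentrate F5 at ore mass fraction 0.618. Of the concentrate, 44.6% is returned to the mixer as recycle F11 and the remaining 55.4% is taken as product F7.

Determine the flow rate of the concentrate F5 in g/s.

271.2 g/s

Overall ore balance (none leaves overhead): ore in fresh feed = ore in product, i.e. 453×0.205 = (1−0.446)·F5·0.618.
F5 = 92.865/(0.618×0.554) = 271.24 g/s.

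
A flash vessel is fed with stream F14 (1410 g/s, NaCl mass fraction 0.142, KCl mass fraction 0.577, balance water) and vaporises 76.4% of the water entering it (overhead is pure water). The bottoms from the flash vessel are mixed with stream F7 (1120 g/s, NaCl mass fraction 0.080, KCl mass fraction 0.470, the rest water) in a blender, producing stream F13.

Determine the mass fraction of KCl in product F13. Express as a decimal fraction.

0.602

Vapour removed = 0.764×0.281×1410 = 302.7 g/s; concentrate = 1107.3 g/s.
KCl reaching the mixer = 813.57 (from concentrate) + 1120×0.470 = 1340 g/s.
Product flow = 1107.3 + 1120 = 2227.3 g/s; KCl fraction = 0.602.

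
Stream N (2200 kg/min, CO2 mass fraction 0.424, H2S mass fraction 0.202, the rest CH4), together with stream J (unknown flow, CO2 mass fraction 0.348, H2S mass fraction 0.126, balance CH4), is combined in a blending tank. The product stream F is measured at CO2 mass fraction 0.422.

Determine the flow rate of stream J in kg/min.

59.46 kg/min

Let J be the unknown flow. Total out = 2200 + J.
CO2 balance: 932.8 + 0.348·J = 0.422·(2200 + J)
(0.348 − 0.422)·J = 0.422×2200 − 932.8 = -4.4
J = -4.4 / -0.074 = 59.459 kg/min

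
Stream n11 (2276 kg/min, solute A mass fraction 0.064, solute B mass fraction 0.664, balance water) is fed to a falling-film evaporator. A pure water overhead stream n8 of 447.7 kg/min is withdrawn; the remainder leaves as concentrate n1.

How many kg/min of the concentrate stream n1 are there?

Concentrate = 2276 − 447.7 = 1828.3 kg/min.

1828 kg/min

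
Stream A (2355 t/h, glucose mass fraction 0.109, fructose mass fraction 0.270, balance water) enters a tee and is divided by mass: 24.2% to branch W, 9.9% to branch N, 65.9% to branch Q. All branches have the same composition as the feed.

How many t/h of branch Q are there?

Branch Q flow = 0.659×2355 = 1551.9 t/h.

1552 t/h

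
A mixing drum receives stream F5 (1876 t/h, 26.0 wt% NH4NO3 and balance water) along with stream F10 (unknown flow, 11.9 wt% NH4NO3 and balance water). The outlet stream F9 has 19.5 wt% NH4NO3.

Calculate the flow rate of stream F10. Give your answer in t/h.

Let F10 be the unknown flow. Total out = 1876 + F10.
NH4NO3 balance: 487.76 + 0.119·F10 = 0.195·(1876 + F10)
(0.119 − 0.195)·F10 = 0.195×1876 − 487.76 = -121.94
F10 = -121.94 / -0.076 = 1604.5 t/h

1604 t/h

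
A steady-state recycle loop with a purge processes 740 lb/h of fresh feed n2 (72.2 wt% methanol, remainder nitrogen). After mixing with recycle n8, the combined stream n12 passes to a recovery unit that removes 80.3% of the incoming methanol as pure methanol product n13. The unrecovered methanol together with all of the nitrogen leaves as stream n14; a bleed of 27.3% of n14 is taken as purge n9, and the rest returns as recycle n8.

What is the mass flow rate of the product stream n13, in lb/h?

500.7 lb/h

methanol in n12: m_A = 740×0.722 + (1−0.273)·(1−0.803)·m_A, so m_A = 534.28/0.8568 = 623.59 lb/h.
Product n13 = 0.803×623.59 = 500.74 lb/h.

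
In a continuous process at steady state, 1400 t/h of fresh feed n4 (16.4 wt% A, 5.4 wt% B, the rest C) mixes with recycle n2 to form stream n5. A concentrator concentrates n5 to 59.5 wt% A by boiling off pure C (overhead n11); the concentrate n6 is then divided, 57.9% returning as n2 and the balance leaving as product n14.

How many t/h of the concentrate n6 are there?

Overall A balance (none leaves overhead): A in fresh feed = A in product, i.e. 1400×0.164 = (1−0.579)·n6·0.595.
n6 = 229.6/(0.595×0.421) = 916.59 t/h.

916.6 t/h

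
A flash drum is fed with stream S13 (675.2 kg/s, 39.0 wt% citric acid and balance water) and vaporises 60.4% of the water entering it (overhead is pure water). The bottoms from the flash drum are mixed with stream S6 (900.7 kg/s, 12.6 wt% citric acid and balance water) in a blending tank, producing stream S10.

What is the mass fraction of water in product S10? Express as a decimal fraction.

Vapour removed = 0.604×0.610×675.2 = 248.77 kg/s; concentrate = 426.43 kg/s.
water reaching the mixer = 163.1 (from concentrate) + 900.7×0.874 = 950.31 kg/s.
Product flow = 426.43 + 900.7 = 1327.1 kg/s; water fraction = 0.716.

0.716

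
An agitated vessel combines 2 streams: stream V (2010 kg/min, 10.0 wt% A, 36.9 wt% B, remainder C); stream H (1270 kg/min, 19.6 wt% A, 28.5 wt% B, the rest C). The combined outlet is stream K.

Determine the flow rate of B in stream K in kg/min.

B out = B in = 2010×0.369 + 1270×0.285 = 1103.6 kg/min.

1104 kg/min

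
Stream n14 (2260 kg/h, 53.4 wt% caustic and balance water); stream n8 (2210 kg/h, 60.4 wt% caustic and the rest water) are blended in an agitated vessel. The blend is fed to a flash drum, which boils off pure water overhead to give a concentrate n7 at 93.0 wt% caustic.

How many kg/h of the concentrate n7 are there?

2733 kg/h

caustic entering = 2260×0.534 + 2210×0.604 = 2541.7 kg/h.
All caustic reports to n7, so n7 = 2541.7/0.930 = 2733 kg/h.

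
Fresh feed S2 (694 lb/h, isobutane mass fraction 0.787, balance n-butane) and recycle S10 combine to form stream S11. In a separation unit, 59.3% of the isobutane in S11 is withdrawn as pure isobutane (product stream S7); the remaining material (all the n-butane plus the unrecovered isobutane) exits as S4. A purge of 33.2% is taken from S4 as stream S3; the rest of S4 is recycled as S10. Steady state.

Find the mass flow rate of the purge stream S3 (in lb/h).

249.2 lb/h

n-butane enters only via S2 and leaves only via the purge: 694×0.213 = 0.332×(n-butane in S4), and the separation unit passes all n-butane, so n-butane in S11 = n-butane in S4 = 445.25 lb/h.
isobutane in S11: m_A = 694×0.787 + (1−0.332)·(1−0.593)·m_A, so m_A = 546.18/0.7281 = 750.12 lb/h.
S4 = (1−0.593)×750.12 + 445.25 = 750.54 lb/h.
Purge S3 = 0.332×750.54 = 249.18 lb/h.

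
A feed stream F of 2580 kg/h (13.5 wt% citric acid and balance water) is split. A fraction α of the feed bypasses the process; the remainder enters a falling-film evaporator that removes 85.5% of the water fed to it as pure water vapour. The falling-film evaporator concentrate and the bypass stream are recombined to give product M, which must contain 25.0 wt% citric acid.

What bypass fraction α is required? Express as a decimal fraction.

All 2580×0.135 = 348.3 kg/h of citric acid reaches M, so M = 348.3/0.250 = 1393.2 kg/h and vapour = 1186.8 kg/h.
The evaporator receives (1−α)·2580 of feed at 0.865 water and removes 0.855 of that water:
0.855×0.865×(1−α)×2580 = 1186.8
(1−α) = 1186.8/1908.1 = 0.6220;  α = 0.3780.

0.378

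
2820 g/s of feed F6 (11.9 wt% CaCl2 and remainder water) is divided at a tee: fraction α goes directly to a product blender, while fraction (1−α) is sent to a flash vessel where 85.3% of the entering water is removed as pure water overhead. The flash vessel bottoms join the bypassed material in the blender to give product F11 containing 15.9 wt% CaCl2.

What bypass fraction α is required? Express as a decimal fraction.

0.665

All 2820×0.119 = 335.58 g/s of CaCl2 reaches F11, so F11 = 335.58/0.159 = 2110.6 g/s and vapour = 709.43 g/s.
The evaporator receives (1−α)·2820 of feed at 0.881 water and removes 0.853 of that water:
0.853×0.881×(1−α)×2820 = 709.43
(1−α) = 709.43/2119.2 = 0.3348;  α = 0.6652.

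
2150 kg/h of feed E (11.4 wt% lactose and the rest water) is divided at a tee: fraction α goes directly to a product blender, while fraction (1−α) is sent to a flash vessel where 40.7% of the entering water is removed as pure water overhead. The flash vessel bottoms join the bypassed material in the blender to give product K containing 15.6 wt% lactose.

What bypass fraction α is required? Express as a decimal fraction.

All 2150×0.114 = 245.1 kg/h of lactose reaches K, so K = 245.1/0.156 = 1571.2 kg/h and vapour = 578.85 kg/h.
The evaporator receives (1−α)·2150 of feed at 0.886 water and removes 0.407 of that water:
0.407×0.886×(1−α)×2150 = 578.85
(1−α) = 578.85/775.29 = 0.7466;  α = 0.2534.

0.253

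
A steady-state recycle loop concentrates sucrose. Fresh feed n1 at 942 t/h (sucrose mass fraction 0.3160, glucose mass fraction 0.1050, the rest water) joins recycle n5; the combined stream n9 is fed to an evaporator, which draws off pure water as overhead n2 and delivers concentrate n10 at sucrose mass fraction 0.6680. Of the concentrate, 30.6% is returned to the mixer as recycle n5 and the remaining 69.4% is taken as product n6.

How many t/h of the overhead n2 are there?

Overall sucrose balance (none leaves overhead): sucrose in fresh feed = sucrose in product, i.e. 942×0.316 = (1−0.306)·n10·0.668.
n10 = 297.67/(0.668×0.694) = 642.1 t/h.
Recycle n5 = 0.306×642.1 = 196.48 t/h.
Combined feed n9 = 942 + 196.48 = 1138.5 t/h.
Overhead n2 = n9 − n10 = 1138.5 − 642.1 = 496.38 t/h.

496.4 t/h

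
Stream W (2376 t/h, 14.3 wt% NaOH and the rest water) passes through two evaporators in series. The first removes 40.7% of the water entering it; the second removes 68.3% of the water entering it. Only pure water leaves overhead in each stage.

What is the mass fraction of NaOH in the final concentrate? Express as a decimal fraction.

water in feed = 2376×0.857 = 2036.2 t/h.
After stage 1: water left = (1−0.407)×2036.2 = 1207.5; stream total = 1547.3 t/h.
After stage 2: water left = (1−0.683)×1207.5 = 382.77; final concentrate = 722.54 t/h.
NaOH fraction = 339.77/722.54 = 0.4702.

0.4702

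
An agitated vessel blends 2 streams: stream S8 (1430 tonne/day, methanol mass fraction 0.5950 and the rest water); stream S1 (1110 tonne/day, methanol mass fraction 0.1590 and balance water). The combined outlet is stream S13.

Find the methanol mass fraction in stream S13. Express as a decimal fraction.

0.4045

Total flow out = 1430 + 1110 = 2540 tonne/day.
methanol in = 1430×0.595 + 1110×0.159 = 1027.3 tonne/day.
methanol mass fraction in S13 = 1027.3/2540 = 0.4045.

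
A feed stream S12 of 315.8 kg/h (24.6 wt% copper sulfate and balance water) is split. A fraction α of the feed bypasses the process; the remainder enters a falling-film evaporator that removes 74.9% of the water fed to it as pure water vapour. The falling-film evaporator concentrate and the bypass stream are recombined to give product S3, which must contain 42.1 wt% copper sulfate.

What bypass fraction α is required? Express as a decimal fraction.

All 315.8×0.246 = 77.687 kg/h of copper sulfate reaches S3, so S3 = 77.687/0.421 = 184.53 kg/h and vapour = 131.27 kg/h.
The evaporator receives (1−α)·315.8 of feed at 0.754 water and removes 0.749 of that water:
0.749×0.754×(1−α)×315.8 = 131.27
(1−α) = 131.27/178.35 = 0.7360;  α = 0.2640.

0.264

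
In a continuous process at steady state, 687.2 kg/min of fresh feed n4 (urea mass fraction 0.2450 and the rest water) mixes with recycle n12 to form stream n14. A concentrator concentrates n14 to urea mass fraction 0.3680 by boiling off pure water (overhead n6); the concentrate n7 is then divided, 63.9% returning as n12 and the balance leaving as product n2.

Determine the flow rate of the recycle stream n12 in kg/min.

809.8 kg/min

Overall urea balance (none leaves overhead): urea in fresh feed = urea in product, i.e. 687.2×0.245 = (1−0.639)·n7·0.368.
n7 = 168.36/(0.368×0.361) = 1267.3 kg/min.
Recycle n12 = 0.639×1267.3 = 809.83 kg/min.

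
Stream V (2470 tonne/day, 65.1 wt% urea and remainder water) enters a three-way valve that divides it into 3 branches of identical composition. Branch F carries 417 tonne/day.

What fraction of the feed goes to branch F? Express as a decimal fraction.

0.169

Fraction to F = 417/2470 = 0.1688.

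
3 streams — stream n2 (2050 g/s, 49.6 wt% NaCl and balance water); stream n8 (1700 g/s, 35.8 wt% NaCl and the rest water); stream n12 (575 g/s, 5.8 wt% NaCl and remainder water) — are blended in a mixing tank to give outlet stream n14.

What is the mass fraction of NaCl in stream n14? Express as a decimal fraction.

0.384

Total flow out = 2050 + 1700 + 575 = 4325 g/s.
NaCl in = 2050×0.496 + 1700×0.358 + 575×0.058 = 1658.8 g/s.
NaCl mass fraction in n14 = 1658.8/4325 = 0.384.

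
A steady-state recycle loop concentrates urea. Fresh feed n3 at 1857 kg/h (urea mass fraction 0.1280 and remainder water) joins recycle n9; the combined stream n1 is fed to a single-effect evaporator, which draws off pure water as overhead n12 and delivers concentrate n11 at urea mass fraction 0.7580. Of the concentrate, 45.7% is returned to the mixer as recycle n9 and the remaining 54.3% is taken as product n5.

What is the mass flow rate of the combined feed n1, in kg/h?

2121 kg/h

Overall urea balance (none leaves overhead): urea in fresh feed = urea in product, i.e. 1857×0.128 = (1−0.457)·n11·0.758.
n11 = 237.7/(0.758×0.543) = 577.5 kg/h.
Recycle n9 = 0.457×577.5 = 263.92 kg/h.
Combined feed n1 = 1857 + 263.92 = 2120.9 kg/h.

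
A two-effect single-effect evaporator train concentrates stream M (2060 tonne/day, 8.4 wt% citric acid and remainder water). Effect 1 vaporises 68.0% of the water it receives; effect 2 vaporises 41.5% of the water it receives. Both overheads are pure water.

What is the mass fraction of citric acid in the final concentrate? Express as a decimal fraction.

0.329

water in feed = 2060×0.916 = 1887 tonne/day.
After stage 1: water left = (1−0.680)×1887 = 603.83; stream total = 776.87 tonne/day.
After stage 2: water left = (1−0.415)×603.83 = 353.24; final concentrate = 526.28 tonne/day.
citric acid fraction = 173.04/526.28 = 0.329.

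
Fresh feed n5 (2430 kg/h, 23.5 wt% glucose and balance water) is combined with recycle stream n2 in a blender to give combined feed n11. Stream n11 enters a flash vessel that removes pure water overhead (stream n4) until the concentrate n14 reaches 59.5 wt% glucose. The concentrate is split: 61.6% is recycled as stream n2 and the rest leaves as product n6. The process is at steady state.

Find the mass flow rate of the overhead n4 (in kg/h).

Overall glucose balance (none leaves overhead): glucose in fresh feed = glucose in product, i.e. 2430×0.235 = (1−0.616)·n14·0.595.
n14 = 571.05/(0.595×0.384) = 2499.3 kg/h.
Recycle n2 = 0.616×2499.3 = 1539.6 kg/h.
Combined feed n11 = 2430 + 1539.6 = 3969.6 kg/h.
Overhead n4 = n11 − n14 = 3969.6 − 2499.3 = 1470.3 kg/h.

1470 kg/h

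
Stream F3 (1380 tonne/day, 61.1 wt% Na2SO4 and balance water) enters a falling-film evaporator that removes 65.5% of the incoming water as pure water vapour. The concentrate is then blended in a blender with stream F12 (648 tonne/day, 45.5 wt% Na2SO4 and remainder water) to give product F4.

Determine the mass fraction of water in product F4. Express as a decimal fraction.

0.3211

Vapour removed = 0.655×0.389×1380 = 351.62 tonne/day; concentrate = 1028.4 tonne/day.
water reaching the mixer = 185.2 (from concentrate) + 648×0.545 = 538.36 tonne/day.
Product flow = 1028.4 + 648 = 1676.4 tonne/day; water fraction = 0.3211.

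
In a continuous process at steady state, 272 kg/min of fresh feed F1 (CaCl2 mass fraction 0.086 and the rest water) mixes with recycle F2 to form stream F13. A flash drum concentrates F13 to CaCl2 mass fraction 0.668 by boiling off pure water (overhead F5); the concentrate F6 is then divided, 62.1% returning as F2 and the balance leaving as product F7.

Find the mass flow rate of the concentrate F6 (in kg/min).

Overall CaCl2 balance (none leaves overhead): CaCl2 in fresh feed = CaCl2 in product, i.e. 272×0.086 = (1−0.621)·F6·0.668.
F6 = 23.392/(0.668×0.379) = 92.396 kg/min.

92.4 kg/min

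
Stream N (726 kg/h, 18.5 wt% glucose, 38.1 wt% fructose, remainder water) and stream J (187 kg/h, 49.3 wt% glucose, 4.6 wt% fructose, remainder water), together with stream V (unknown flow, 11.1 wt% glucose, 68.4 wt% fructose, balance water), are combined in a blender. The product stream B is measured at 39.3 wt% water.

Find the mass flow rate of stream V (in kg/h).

226 kg/h

Let V be the unknown flow. Total out = 913 + V.
water balance: 401.29 + 0.205·V = 0.393·(913 + V)
(0.205 − 0.393)·V = 0.393×913 − 401.29 = -42.482
V = -42.482 / -0.188 = 225.97 kg/h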